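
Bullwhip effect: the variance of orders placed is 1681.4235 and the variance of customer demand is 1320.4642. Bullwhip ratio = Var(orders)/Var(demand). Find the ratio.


BW = 1681.4235 / 1320.4642 = 1.2734

1.2734


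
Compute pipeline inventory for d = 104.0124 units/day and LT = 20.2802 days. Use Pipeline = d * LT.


Pipeline = 104.0124 * 20.2802 = 2109.3923

2109.3923 units


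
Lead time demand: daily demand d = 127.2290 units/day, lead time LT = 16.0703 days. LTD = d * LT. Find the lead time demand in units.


LTD = 127.2290 * 16.0703 = 2044.6082

2044.6082 units


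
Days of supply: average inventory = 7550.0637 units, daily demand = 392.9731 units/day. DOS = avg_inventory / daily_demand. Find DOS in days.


DOS = 7550.0637 / 392.9731 = 19.2127

19.2127 days


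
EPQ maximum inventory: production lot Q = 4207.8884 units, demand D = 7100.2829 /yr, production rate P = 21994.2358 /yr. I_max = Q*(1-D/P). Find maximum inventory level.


D/P = 0.3228
1 - D/P = 0.6772
I_max = 4207.8884 * 0.6772 = 2849.4780

2849.4780 units


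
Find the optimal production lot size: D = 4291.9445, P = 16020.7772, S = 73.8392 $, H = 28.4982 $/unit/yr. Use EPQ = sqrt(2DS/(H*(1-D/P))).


1 - D/P = 1 - 0.2679 = 0.7321
H*(1-D/P) = 20.8636
2DS = 633827.4966
EPQ = sqrt(30379.6268) = 174.2975

174.2975 units


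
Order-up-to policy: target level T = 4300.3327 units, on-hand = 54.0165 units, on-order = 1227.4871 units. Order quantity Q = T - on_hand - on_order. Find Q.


Inventory position = OH + OO = 54.0165 + 1227.4871 = 1281.5036
Q = 4300.3327 - 1281.5036 = 3018.8291

3018.8291 units


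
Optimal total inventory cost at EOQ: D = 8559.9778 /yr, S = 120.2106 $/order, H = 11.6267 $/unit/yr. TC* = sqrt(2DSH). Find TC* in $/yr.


2*D*S*H = 23927750.1655
TC* = sqrt(23927750.1655) = 4891.6000

4891.6000 $/yr


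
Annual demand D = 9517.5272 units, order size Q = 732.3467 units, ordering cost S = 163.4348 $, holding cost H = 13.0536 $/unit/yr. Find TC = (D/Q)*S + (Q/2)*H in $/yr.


Ordering cost = D*S/Q = 2123.9874
Holding cost = Q*H/2 = 4779.8804
TC = 2123.9874 + 4779.8804 = 6903.8678

6903.8678 $/yr


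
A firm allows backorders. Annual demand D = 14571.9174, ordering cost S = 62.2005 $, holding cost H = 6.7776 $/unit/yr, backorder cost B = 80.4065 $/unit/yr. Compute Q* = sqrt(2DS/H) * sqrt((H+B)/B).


sqrt(2DS/H) = 517.1688
sqrt((H+B)/B) = 1.0413
Q* = 517.1688 * 1.0413 = 538.5244

538.5244 units


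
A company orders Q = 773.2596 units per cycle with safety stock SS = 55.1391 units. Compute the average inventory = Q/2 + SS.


Q/2 = 386.6298
Avg = 386.6298 + 55.1391 = 441.7689

441.7689 units


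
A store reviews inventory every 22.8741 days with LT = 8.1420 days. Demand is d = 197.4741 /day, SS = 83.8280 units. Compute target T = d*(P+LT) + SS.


P + LT = 31.0161
d*(P+LT) = 197.4741 * 31.0161 = 6124.8764
T = 6124.8764 + 83.8280 = 6208.7044

6208.7044 units


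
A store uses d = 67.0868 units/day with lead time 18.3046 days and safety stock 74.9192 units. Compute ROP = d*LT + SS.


d*LT = 67.0868 * 18.3046 = 1227.9970
ROP = 1227.9970 + 74.9192 = 1302.9162

1302.9162 units


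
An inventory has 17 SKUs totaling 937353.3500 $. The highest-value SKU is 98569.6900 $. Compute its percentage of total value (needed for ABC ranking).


Top item = 98569.6900
Total = 937353.3500
Percentage = 98569.6900 / 937353.3500 * 100 = 10.5157

10.5157%


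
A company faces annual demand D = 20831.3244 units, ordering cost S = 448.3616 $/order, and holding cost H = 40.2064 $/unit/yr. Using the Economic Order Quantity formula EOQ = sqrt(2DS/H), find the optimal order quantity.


2*D*S = 2 * 20831.3244 * 448.3616 = 18679931.8762
2*D*S/H = 464600.9560
EOQ = sqrt(464600.9560) = 681.6164

681.6164 units


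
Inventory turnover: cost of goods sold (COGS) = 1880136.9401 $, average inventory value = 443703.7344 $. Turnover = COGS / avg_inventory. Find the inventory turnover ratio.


Turnover = 1880136.9401 / 443703.7344 = 4.2374

4.2374


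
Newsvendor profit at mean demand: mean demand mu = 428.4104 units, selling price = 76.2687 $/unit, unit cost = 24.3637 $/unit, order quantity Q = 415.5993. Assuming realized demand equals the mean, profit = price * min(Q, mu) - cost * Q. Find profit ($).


Sales at mu = min(415.5993, 428.4104) = 415.5993
Revenue = 76.2687 * 415.5993 = 31697.2183
Total cost = 24.3637 * 415.5993 = 10125.5367
Profit = 31697.2183 - 10125.5367 = 21571.6817

21571.6817 $


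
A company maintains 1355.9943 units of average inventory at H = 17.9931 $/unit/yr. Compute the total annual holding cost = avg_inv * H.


Cost = 1355.9943 * 17.9931 = 24398.5410

24398.5410 $/yr


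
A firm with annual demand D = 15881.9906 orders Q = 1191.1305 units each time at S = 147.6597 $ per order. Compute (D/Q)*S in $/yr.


Number of orders = D/Q = 13.3335
Cost = 13.3335 * 147.6597 = 1968.8271

1968.8271 $/yr


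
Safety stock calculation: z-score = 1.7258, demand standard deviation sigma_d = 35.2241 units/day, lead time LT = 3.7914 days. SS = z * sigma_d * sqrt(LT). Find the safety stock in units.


sqrt(LT) = sqrt(3.7914) = 1.9472
SS = 1.7258 * 35.2241 * 1.9472 = 118.3669

118.3669 units


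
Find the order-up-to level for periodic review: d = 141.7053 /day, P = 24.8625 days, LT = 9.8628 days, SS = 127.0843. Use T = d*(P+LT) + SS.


P + LT = 34.7253
d*(P+LT) = 141.7053 * 34.7253 = 4920.7591
T = 4920.7591 + 127.0843 = 5047.8434

5047.8434 units


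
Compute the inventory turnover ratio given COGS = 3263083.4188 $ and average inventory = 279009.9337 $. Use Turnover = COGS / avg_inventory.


Turnover = 3263083.4188 / 279009.9337 = 11.6952

11.6952


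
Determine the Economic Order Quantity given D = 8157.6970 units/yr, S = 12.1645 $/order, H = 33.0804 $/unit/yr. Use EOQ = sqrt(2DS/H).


2*D*S = 2 * 8157.6970 * 12.1645 = 198468.6103
2*D*S/H = 5999.5831
EOQ = sqrt(5999.5831) = 77.4570

77.4570 units


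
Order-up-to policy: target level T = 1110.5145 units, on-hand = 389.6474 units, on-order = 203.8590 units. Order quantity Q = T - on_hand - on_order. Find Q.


Inventory position = OH + OO = 389.6474 + 203.8590 = 593.5064
Q = 1110.5145 - 593.5064 = 517.0081

517.0081 units


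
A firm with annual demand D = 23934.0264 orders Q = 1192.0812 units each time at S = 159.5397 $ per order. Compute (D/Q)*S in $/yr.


Number of orders = D/Q = 20.0775
Cost = 20.0775 * 159.5397 = 3203.1605

3203.1605 $/yr


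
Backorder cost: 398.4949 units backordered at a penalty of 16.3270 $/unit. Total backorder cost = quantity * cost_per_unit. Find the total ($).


Total = 398.4949 * 16.3270 = 6506.2262

6506.2262 $


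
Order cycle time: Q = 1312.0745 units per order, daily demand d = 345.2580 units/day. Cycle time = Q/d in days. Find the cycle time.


Cycle = 1312.0745 / 345.2580 = 3.8003

3.8003 days


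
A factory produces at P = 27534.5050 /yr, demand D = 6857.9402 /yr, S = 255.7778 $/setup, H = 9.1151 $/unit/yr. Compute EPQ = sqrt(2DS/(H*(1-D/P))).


1 - D/P = 1 - 0.2491 = 0.7509
H*(1-D/P) = 6.8448
2DS = 3508217.7138
EPQ = sqrt(512535.5408) = 715.9159

715.9159 units


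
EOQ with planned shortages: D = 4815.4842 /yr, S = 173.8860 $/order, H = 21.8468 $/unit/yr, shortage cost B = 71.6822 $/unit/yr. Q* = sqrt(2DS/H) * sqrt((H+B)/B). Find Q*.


sqrt(2DS/H) = 276.8684
sqrt((H+B)/B) = 1.1423
Q* = 276.8684 * 1.1423 = 316.2575

316.2575 units


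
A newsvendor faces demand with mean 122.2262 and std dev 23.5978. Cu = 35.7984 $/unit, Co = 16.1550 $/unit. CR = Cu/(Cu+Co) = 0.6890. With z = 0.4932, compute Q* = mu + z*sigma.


CR = Cu/(Cu+Co) = 35.7984/(35.7984+16.1550) = 0.6890
z = 0.4932
Q* = 122.2262 + 0.4932 * 23.5978 = 133.8646

133.8646 units


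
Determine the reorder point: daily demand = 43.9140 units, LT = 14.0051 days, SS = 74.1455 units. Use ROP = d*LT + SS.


d*LT = 43.9140 * 14.0051 = 615.0200
ROP = 615.0200 + 74.1455 = 689.1655

689.1655 units


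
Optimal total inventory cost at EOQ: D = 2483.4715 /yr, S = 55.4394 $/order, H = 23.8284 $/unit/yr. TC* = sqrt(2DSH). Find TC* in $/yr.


2*D*S*H = 6561491.6334
TC* = sqrt(6561491.6334) = 2561.5409

2561.5409 $/yr


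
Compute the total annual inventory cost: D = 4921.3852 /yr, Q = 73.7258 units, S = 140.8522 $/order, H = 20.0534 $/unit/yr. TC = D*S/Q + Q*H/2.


Ordering cost = D*S/Q = 9402.2436
Holding cost = Q*H/2 = 739.2265
TC = 9402.2436 + 739.2265 = 10141.4701

10141.4701 $/yr


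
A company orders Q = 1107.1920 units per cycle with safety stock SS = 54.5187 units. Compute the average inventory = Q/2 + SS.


Q/2 = 553.5960
Avg = 553.5960 + 54.5187 = 608.1147

608.1147 units


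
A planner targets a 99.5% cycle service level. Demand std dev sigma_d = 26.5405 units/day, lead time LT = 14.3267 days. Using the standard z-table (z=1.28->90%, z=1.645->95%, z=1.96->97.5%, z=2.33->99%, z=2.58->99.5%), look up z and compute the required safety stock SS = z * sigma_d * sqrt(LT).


From the table, SL = 99.5% corresponds to z = 2.58
sqrt(LT) = sqrt(14.3267) = 3.7851
SS = 2.58 * 26.5405 * 3.7851 = 259.1802

259.1802 units


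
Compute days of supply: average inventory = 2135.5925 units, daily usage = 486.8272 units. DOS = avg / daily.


DOS = 2135.5925 / 486.8272 = 4.3868

4.3868 days


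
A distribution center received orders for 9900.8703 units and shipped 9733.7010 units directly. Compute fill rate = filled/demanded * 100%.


FR = 9733.7010 / 9900.8703 * 100 = 98.3116

98.3116%


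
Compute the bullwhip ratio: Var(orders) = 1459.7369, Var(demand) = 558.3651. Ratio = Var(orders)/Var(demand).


BW = 1459.7369 / 558.3651 = 2.6143

2.6143


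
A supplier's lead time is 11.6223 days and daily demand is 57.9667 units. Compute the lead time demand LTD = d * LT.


LTD = 57.9667 * 11.6223 = 673.7064

673.7064 units


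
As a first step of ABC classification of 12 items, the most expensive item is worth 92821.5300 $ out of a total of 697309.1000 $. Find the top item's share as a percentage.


Top item = 92821.5300
Total = 697309.1000
Percentage = 92821.5300 / 697309.1000 * 100 = 13.3114

13.3114%


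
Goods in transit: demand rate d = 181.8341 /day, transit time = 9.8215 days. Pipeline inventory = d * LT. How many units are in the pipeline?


Pipeline = 181.8341 * 9.8215 = 1785.8836

1785.8836 units


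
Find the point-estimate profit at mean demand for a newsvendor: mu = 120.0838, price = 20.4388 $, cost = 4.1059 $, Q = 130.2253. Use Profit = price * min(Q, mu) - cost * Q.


Sales at mu = min(130.2253, 120.0838) = 120.0838
Revenue = 20.4388 * 120.0838 = 2454.3688
Total cost = 4.1059 * 130.2253 = 534.6921
Profit = 2454.3688 - 534.6921 = 1919.6767

1919.6767 $


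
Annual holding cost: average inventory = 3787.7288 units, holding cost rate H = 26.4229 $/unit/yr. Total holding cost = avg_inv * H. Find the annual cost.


Cost = 3787.7288 * 26.4229 = 100082.7793

100082.7793 $/yr


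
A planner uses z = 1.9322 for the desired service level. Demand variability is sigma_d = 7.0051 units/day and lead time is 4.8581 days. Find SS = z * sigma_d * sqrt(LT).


sqrt(LT) = sqrt(4.8581) = 2.2041
SS = 1.9322 * 7.0051 * 2.2041 = 29.8332

29.8332 units


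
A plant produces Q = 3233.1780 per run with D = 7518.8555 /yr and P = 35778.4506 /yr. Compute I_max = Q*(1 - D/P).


D/P = 0.2102
1 - D/P = 0.7898
I_max = 3233.1780 * 0.7898 = 2553.7244

2553.7244 units


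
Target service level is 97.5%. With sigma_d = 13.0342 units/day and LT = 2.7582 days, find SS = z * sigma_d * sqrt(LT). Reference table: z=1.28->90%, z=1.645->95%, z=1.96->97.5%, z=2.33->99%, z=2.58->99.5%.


From the table, SL = 97.5% corresponds to z = 1.96
sqrt(LT) = sqrt(2.7582) = 1.6608
SS = 1.96 * 13.0342 * 1.6608 = 42.4281

42.4281 units


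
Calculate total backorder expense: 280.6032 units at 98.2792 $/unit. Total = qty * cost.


Total = 280.6032 * 98.2792 = 27577.4580

27577.4580 $


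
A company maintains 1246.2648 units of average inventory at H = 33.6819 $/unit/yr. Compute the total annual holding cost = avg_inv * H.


Cost = 1246.2648 * 33.6819 = 41976.5664

41976.5664 $/yr


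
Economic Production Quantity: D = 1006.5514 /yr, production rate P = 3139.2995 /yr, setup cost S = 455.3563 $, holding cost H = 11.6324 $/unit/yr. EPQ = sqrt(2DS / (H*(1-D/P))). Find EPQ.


1 - D/P = 1 - 0.3206 = 0.6794
H*(1-D/P) = 7.9027
2DS = 916679.0425
EPQ = sqrt(115995.5055) = 340.5811

340.5811 units


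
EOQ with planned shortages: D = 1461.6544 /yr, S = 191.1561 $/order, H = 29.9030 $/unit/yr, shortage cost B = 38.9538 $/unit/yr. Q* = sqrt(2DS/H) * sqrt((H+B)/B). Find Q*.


sqrt(2DS/H) = 136.7017
sqrt((H+B)/B) = 1.3295
Q* = 136.7017 * 1.3295 = 181.7492

181.7492 units


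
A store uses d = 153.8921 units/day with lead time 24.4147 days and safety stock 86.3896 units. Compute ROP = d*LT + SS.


d*LT = 153.8921 * 24.4147 = 3757.2295
ROP = 3757.2295 + 86.3896 = 3843.6191

3843.6191 units


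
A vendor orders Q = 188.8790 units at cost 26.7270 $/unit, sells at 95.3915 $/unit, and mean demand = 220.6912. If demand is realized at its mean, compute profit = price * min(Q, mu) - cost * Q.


Sales at mu = min(188.8790, 220.6912) = 188.8790
Revenue = 95.3915 * 188.8790 = 18017.4511
Total cost = 26.7270 * 188.8790 = 5048.1690
Profit = 18017.4511 - 5048.1690 = 12969.2821

12969.2821 $


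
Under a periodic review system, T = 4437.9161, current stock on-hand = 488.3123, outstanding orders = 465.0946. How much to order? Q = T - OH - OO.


Inventory position = OH + OO = 488.3123 + 465.0946 = 953.4069
Q = 4437.9161 - 953.4069 = 3484.5092

3484.5092 units


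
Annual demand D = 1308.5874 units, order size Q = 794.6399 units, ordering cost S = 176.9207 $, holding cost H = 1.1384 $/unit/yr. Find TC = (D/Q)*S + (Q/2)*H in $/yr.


Ordering cost = D*S/Q = 291.3473
Holding cost = Q*H/2 = 452.3090
TC = 291.3473 + 452.3090 = 743.6563

743.6563 $/yr


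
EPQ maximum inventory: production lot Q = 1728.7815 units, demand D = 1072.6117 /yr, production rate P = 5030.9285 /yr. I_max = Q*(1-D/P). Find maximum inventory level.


D/P = 0.2132
1 - D/P = 0.7868
I_max = 1728.7815 * 0.7868 = 1360.1992

1360.1992 units


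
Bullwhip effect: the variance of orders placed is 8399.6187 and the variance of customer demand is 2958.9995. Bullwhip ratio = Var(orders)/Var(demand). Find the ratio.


BW = 8399.6187 / 2958.9995 = 2.8387

2.8387


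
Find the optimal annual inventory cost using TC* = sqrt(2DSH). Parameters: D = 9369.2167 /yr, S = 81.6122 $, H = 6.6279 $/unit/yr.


2*D*S*H = 10135946.5558
TC* = sqrt(10135946.5558) = 3183.7001

3183.7001 $/yr


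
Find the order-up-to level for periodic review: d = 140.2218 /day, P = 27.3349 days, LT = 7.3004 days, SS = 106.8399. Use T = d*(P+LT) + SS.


P + LT = 34.6353
d*(P+LT) = 140.2218 * 34.6353 = 4856.6241
T = 4856.6241 + 106.8399 = 4963.4640

4963.4640 units


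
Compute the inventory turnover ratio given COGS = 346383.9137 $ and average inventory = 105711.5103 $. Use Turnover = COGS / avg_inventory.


Turnover = 346383.9137 / 105711.5103 = 3.2767

3.2767


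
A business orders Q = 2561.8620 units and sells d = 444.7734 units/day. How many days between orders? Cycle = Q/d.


Cycle = 2561.8620 / 444.7734 = 5.7599

5.7599 days


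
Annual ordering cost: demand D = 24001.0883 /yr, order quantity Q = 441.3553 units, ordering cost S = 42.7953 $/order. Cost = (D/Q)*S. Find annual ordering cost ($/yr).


Number of orders = D/Q = 54.3804
Cost = 54.3804 * 42.7953 = 2327.2266

2327.2266 $/yr


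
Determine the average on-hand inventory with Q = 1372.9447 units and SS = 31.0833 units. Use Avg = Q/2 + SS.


Q/2 = 686.4724
Avg = 686.4724 + 31.0833 = 717.5557

717.5557 units


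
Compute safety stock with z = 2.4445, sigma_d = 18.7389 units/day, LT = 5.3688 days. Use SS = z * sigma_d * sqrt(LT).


sqrt(LT) = sqrt(5.3688) = 2.3171
SS = 2.4445 * 18.7389 * 2.3171 = 106.1385

106.1385 units


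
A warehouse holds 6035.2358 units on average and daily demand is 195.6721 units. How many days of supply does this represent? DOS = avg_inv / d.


DOS = 6035.2358 / 195.6721 = 30.8436

30.8436 days


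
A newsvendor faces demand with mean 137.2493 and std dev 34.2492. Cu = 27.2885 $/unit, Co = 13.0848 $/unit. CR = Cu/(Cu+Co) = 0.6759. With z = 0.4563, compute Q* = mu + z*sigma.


CR = Cu/(Cu+Co) = 27.2885/(27.2885+13.0848) = 0.6759
z = 0.4563
Q* = 137.2493 + 0.4563 * 34.2492 = 152.8772

152.8772 units


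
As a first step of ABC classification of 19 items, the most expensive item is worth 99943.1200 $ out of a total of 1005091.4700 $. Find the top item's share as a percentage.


Top item = 99943.1200
Total = 1005091.4700
Percentage = 99943.1200 / 1005091.4700 * 100 = 9.9437

9.9437%


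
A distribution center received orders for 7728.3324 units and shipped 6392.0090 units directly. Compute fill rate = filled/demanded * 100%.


FR = 6392.0090 / 7728.3324 * 100 = 82.7088

82.7088%


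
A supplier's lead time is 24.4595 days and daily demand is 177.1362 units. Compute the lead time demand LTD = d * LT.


LTD = 177.1362 * 24.4595 = 4332.6629

4332.6629 units


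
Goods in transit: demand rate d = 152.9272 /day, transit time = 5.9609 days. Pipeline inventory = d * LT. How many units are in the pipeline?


Pipeline = 152.9272 * 5.9609 = 911.5837

911.5837 units


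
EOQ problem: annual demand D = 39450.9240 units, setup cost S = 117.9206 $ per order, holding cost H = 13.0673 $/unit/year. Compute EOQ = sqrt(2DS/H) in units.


2*D*S = 2 * 39450.9240 * 117.9206 = 9304153.2573
2*D*S/H = 712018.0341
EOQ = sqrt(712018.0341) = 843.8116

843.8116 units


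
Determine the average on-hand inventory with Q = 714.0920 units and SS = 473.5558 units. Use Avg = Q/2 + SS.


Q/2 = 357.0460
Avg = 357.0460 + 473.5558 = 830.6018

830.6018 units


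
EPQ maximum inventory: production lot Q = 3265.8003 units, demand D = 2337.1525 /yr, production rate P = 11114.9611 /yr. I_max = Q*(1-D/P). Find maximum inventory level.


D/P = 0.2103
1 - D/P = 0.7897
I_max = 3265.8003 * 0.7897 = 2579.0976

2579.0976 units


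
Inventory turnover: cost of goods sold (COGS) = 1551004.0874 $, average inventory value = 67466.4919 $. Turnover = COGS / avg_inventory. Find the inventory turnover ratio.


Turnover = 1551004.0874 / 67466.4919 = 22.9893

22.9893


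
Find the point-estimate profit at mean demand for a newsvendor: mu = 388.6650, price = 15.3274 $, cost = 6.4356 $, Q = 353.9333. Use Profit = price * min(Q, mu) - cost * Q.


Sales at mu = min(353.9333, 388.6650) = 353.9333
Revenue = 15.3274 * 353.9333 = 5424.8773
Total cost = 6.4356 * 353.9333 = 2277.7731
Profit = 5424.8773 - 2277.7731 = 3147.1041

3147.1041 $


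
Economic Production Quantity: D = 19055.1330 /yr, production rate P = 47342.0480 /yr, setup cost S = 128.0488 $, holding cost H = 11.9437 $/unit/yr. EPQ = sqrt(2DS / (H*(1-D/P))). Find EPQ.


1 - D/P = 1 - 0.4025 = 0.5975
H*(1-D/P) = 7.1364
2DS = 4879973.8290
EPQ = sqrt(683817.2665) = 826.9324

826.9324 units


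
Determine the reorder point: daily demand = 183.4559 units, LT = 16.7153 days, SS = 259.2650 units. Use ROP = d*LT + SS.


d*LT = 183.4559 * 16.7153 = 3066.5204
ROP = 3066.5204 + 259.2650 = 3325.7854

3325.7854 units


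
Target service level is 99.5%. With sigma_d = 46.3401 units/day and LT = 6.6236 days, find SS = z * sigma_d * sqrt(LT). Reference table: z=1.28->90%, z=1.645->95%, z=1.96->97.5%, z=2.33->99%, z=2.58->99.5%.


From the table, SL = 99.5% corresponds to z = 2.58
sqrt(LT) = sqrt(6.6236) = 2.5736
SS = 2.58 * 46.3401 * 2.5736 = 307.6973

307.6973 units


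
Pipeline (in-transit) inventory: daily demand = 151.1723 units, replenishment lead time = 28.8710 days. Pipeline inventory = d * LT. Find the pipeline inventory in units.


Pipeline = 151.1723 * 28.8710 = 4364.4955

4364.4955 units


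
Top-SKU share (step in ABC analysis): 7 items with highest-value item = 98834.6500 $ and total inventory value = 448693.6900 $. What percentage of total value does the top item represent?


Top item = 98834.6500
Total = 448693.6900
Percentage = 98834.6500 / 448693.6900 * 100 = 22.0272

22.0272%


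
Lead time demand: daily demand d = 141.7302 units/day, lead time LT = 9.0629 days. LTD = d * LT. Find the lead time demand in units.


LTD = 141.7302 * 9.0629 = 1284.4866

1284.4866 units


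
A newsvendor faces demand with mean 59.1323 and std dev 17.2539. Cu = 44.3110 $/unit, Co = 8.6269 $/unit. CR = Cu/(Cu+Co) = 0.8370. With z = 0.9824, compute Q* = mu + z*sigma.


CR = Cu/(Cu+Co) = 44.3110/(44.3110+8.6269) = 0.8370
z = 0.9824
Q* = 59.1323 + 0.9824 * 17.2539 = 76.0825

76.0825 units


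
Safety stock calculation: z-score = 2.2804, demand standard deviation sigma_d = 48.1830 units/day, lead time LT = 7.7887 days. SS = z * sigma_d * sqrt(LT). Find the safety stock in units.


sqrt(LT) = sqrt(7.7887) = 2.7908
SS = 2.2804 * 48.1830 * 2.7908 = 306.6460

306.6460 units


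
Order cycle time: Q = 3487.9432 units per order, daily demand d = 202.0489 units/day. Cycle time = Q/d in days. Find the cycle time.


Cycle = 3487.9432 / 202.0489 = 17.2629

17.2629 days


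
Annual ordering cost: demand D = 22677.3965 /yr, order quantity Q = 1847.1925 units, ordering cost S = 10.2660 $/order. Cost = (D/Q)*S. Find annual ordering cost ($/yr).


Number of orders = D/Q = 12.2767
Cost = 12.2767 * 10.2660 = 126.0324

126.0324 $/yr


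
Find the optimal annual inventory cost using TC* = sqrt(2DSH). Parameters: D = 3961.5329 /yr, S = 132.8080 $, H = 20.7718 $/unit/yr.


2*D*S*H = 21857054.3216
TC* = sqrt(21857054.3216) = 4675.1529

4675.1529 $/yr


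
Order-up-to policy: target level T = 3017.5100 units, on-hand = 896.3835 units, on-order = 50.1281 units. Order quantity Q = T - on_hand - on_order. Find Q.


Inventory position = OH + OO = 896.3835 + 50.1281 = 946.5116
Q = 3017.5100 - 946.5116 = 2070.9984

2070.9984 units


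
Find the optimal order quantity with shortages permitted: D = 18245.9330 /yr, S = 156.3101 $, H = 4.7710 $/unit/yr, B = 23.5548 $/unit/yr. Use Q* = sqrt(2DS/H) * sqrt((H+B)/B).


sqrt(2DS/H) = 1093.4196
sqrt((H+B)/B) = 1.0966
Q* = 1093.4196 * 1.0966 = 1199.0526

1199.0526 units


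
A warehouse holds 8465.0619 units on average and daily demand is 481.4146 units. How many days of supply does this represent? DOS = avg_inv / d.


DOS = 8465.0619 / 481.4146 = 17.5837

17.5837 days


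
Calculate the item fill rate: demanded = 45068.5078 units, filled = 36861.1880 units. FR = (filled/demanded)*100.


FR = 36861.1880 / 45068.5078 * 100 = 81.7892

81.7892%


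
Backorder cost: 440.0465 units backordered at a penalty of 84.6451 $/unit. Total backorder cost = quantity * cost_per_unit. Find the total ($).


Total = 440.0465 * 84.6451 = 37247.7800

37247.7800 $


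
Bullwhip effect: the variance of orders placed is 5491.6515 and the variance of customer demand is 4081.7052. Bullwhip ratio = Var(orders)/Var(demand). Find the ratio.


BW = 5491.6515 / 4081.7052 = 1.3454

1.3454


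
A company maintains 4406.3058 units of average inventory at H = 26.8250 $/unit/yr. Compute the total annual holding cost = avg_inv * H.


Cost = 4406.3058 * 26.8250 = 118199.1531

118199.1531 $/yr


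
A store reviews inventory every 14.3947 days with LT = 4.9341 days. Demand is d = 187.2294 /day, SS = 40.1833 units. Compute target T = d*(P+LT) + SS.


P + LT = 19.3288
d*(P+LT) = 187.2294 * 19.3288 = 3618.9196
T = 3618.9196 + 40.1833 = 3659.1029

3659.1029 units


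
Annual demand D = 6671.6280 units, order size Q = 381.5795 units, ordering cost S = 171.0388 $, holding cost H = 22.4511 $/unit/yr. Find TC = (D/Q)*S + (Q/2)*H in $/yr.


Ordering cost = D*S/Q = 2990.4836
Holding cost = Q*H/2 = 4283.4398
TC = 2990.4836 + 4283.4398 = 7273.9234

7273.9234 $/yr


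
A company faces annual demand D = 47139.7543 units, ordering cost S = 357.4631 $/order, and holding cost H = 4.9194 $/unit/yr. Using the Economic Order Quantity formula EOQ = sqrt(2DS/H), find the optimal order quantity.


2*D*S = 2 * 47139.7543 * 357.4631 = 33701445.4106
2*D*S/H = 6850722.7326
EOQ = sqrt(6850722.7326) = 2617.3885

2617.3885 units


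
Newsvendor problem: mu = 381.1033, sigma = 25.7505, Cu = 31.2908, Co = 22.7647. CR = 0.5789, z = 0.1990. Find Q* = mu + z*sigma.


CR = Cu/(Cu+Co) = 31.2908/(31.2908+22.7647) = 0.5789
z = 0.1990
Q* = 381.1033 + 0.1990 * 25.7505 = 386.2276

386.2276 units


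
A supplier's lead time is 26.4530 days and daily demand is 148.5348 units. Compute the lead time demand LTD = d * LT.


LTD = 148.5348 * 26.4530 = 3929.1911

3929.1911 units


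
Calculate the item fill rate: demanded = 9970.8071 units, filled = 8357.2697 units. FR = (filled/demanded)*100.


FR = 8357.2697 / 9970.8071 * 100 = 83.8174

83.8174%


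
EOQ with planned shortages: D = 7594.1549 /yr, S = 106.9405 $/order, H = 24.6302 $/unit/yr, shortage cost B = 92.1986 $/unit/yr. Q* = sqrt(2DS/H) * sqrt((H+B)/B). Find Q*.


sqrt(2DS/H) = 256.7981
sqrt((H+B)/B) = 1.1257
Q* = 256.7981 * 1.1257 = 289.0711

289.0711 units


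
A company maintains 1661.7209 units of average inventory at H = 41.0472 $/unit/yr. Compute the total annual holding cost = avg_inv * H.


Cost = 1661.7209 * 41.0472 = 68208.9901

68208.9901 $/yr


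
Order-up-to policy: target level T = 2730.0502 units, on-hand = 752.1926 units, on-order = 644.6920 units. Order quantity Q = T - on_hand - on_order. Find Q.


Inventory position = OH + OO = 752.1926 + 644.6920 = 1396.8846
Q = 2730.0502 - 1396.8846 = 1333.1656

1333.1656 units


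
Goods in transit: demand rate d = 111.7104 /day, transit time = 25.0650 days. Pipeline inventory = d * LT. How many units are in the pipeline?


Pipeline = 111.7104 * 25.0650 = 2800.0212

2800.0212 units


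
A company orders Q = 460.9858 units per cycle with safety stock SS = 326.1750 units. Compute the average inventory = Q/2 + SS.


Q/2 = 230.4929
Avg = 230.4929 + 326.1750 = 556.6679

556.6679 units


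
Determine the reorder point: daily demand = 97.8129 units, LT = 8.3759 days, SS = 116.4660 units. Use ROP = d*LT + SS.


d*LT = 97.8129 * 8.3759 = 819.2711
ROP = 819.2711 + 116.4660 = 935.7371

935.7371 units


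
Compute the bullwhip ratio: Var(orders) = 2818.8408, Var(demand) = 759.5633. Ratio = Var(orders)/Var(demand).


BW = 2818.8408 / 759.5633 = 3.7111

3.7111


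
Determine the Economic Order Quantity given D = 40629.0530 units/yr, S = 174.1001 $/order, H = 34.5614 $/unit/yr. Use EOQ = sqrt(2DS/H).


2*D*S = 2 * 40629.0530 * 174.1001 = 14147044.3804
2*D*S/H = 409330.7673
EOQ = sqrt(409330.7673) = 639.7896

639.7896 units


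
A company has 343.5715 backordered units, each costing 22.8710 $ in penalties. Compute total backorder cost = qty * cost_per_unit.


Total = 343.5715 * 22.8710 = 7857.8238

7857.8238 $


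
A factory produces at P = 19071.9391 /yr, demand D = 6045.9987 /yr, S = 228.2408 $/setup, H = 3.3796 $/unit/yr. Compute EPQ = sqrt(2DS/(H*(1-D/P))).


1 - D/P = 1 - 0.3170 = 0.6830
H*(1-D/P) = 2.3082
2DS = 2759887.1602
EPQ = sqrt(1195671.2566) = 1093.4675

1093.4675 units


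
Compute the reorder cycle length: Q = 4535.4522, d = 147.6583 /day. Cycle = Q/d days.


Cycle = 4535.4522 / 147.6583 = 30.7159

30.7159 days


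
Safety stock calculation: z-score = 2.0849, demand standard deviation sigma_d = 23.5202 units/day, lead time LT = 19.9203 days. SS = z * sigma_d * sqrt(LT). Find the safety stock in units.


sqrt(LT) = sqrt(19.9203) = 4.4632
SS = 2.0849 * 23.5202 * 4.4632 = 218.8639

218.8639 units


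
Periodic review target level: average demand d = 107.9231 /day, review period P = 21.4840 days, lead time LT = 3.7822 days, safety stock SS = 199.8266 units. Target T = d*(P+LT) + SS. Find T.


P + LT = 25.2662
d*(P+LT) = 107.9231 * 25.2662 = 2726.8066
T = 2726.8066 + 199.8266 = 2926.6332

2926.6332 units


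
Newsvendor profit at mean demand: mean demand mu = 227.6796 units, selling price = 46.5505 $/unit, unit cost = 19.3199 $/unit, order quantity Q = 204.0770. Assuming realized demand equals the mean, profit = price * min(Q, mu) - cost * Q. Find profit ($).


Sales at mu = min(204.0770, 227.6796) = 204.0770
Revenue = 46.5505 * 204.0770 = 9499.8864
Total cost = 19.3199 * 204.0770 = 3942.7472
Profit = 9499.8864 - 3942.7472 = 5557.1392

5557.1392 $


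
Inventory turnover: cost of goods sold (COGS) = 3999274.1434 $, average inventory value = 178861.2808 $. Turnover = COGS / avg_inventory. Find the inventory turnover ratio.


Turnover = 3999274.1434 / 178861.2808 = 22.3596

22.3596


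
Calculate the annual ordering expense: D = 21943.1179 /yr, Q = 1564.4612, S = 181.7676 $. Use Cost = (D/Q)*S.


Number of orders = D/Q = 14.0260
Cost = 14.0260 * 181.7676 = 2549.4706

2549.4706 $/yr


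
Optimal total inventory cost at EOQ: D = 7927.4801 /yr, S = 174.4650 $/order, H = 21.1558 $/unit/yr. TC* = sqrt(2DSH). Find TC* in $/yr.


2*D*S*H = 58519812.1885
TC* = sqrt(58519812.1885) = 7649.8243

7649.8243 $/yr


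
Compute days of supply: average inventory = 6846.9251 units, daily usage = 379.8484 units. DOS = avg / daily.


DOS = 6846.9251 / 379.8484 = 18.0254

18.0254 days


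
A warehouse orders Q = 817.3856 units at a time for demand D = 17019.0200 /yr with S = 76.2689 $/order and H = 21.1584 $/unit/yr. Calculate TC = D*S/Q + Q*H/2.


Ordering cost = D*S/Q = 1588.0166
Holding cost = Q*H/2 = 8647.2857
TC = 1588.0166 + 8647.2857 = 10235.3024

10235.3024 $/yr


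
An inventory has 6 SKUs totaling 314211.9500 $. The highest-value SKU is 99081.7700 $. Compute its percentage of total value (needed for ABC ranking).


Top item = 99081.7700
Total = 314211.9500
Percentage = 99081.7700 / 314211.9500 * 100 = 31.5334

31.5334%


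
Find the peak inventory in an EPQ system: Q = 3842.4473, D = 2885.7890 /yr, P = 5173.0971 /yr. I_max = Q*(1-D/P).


D/P = 0.5578
1 - D/P = 0.4422
I_max = 3842.4473 * 0.4422 = 1698.9553

1698.9553 units


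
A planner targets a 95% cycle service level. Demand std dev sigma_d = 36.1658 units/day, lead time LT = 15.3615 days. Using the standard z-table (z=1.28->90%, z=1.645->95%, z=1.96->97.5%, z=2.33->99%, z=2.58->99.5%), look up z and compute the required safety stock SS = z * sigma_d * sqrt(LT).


From the table, SL = 95% corresponds to z = 1.645
sqrt(LT) = sqrt(15.3615) = 3.9194
SS = 1.645 * 36.1658 * 3.9194 = 233.1744

233.1744 units


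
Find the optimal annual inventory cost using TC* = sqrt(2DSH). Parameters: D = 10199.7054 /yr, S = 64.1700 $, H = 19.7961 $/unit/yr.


2*D*S*H = 25913692.5648
TC* = sqrt(25913692.5648) = 5090.5493

5090.5493 $/yr


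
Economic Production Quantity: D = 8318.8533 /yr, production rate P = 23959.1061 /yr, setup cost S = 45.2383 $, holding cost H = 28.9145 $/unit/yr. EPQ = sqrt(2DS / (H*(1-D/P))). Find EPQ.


1 - D/P = 1 - 0.3472 = 0.6528
H*(1-D/P) = 18.8751
2DS = 752661.5625
EPQ = sqrt(39875.9363) = 199.6896

199.6896 units


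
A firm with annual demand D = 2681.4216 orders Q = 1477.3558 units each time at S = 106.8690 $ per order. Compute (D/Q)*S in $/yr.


Number of orders = D/Q = 1.8150
Cost = 1.8150 * 106.8690 = 193.9687

193.9687 $/yr


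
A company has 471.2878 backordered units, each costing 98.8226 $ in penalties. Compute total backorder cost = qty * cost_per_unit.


Total = 471.2878 * 98.8226 = 46573.8857

46573.8857 $


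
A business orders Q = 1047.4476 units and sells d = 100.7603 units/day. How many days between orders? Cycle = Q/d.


Cycle = 1047.4476 / 100.7603 = 10.3954

10.3954 days


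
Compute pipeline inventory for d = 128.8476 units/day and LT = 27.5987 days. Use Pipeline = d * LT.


Pipeline = 128.8476 * 27.5987 = 3556.0263

3556.0263 units


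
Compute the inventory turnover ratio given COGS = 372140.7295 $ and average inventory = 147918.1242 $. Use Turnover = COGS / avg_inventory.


Turnover = 372140.7295 / 147918.1242 = 2.5159

2.5159


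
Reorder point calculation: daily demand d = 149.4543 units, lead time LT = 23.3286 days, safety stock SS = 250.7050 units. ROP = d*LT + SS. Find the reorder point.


d*LT = 149.4543 * 23.3286 = 3486.5596
ROP = 3486.5596 + 250.7050 = 3737.2646

3737.2646 units


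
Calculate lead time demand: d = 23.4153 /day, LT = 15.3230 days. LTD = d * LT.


LTD = 23.4153 * 15.3230 = 358.7926

358.7926 units


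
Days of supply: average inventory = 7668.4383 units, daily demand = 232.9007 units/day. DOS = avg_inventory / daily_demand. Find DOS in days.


DOS = 7668.4383 / 232.9007 = 32.9258

32.9258 days


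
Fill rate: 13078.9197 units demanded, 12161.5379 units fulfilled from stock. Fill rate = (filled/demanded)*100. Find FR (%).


FR = 12161.5379 / 13078.9197 * 100 = 92.9858

92.9858%


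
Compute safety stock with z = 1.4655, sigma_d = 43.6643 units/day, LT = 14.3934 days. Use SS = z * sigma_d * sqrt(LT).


sqrt(LT) = sqrt(14.3934) = 3.7939
SS = 1.4655 * 43.6643 * 3.7939 = 242.7694

242.7694 units


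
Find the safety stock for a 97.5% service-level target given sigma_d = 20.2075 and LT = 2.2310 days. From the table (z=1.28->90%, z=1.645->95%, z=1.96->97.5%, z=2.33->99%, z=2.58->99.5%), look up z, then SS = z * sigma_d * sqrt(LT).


From the table, SL = 97.5% corresponds to z = 1.96
sqrt(LT) = sqrt(2.2310) = 1.4937
SS = 1.96 * 20.2075 * 1.4937 = 59.1587

59.1587 units


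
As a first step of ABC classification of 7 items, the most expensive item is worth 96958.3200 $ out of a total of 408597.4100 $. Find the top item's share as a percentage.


Top item = 96958.3200
Total = 408597.4100
Percentage = 96958.3200 / 408597.4100 * 100 = 23.7295

23.7295%


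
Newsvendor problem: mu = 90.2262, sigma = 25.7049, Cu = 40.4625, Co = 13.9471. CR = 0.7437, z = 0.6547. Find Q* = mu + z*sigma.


CR = Cu/(Cu+Co) = 40.4625/(40.4625+13.9471) = 0.7437
z = 0.6547
Q* = 90.2262 + 0.6547 * 25.7049 = 107.0552

107.0552 units


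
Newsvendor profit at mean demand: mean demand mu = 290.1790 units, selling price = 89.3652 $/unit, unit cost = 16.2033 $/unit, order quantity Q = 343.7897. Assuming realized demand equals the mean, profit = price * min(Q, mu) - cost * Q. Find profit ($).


Sales at mu = min(343.7897, 290.1790) = 290.1790
Revenue = 89.3652 * 290.1790 = 25931.9044
Total cost = 16.2033 * 343.7897 = 5570.5276
Profit = 25931.9044 - 5570.5276 = 20361.3767

20361.3767 $


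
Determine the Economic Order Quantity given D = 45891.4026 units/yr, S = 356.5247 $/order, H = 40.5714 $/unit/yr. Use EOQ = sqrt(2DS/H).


2*D*S = 2 * 45891.4026 * 356.5247 = 32722837.0891
2*D*S/H = 806549.3695
EOQ = sqrt(806549.3695) = 898.0809

898.0809 units


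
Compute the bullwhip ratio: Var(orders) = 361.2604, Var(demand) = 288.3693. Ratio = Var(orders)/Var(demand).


BW = 361.2604 / 288.3693 = 1.2528

1.2528


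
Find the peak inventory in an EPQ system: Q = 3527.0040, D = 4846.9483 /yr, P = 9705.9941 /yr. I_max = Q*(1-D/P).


D/P = 0.4994
1 - D/P = 0.5006
I_max = 3527.0040 * 0.5006 = 1765.7000

1765.7000 units


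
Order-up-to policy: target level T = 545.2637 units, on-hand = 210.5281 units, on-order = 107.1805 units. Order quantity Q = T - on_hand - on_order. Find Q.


Inventory position = OH + OO = 210.5281 + 107.1805 = 317.7086
Q = 545.2637 - 317.7086 = 227.5551

227.5551 units


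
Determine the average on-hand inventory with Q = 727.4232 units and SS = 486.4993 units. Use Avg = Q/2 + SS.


Q/2 = 363.7116
Avg = 363.7116 + 486.4993 = 850.2109

850.2109 units


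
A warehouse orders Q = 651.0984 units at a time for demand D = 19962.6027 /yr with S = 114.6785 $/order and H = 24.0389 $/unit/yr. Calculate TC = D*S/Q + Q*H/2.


Ordering cost = D*S/Q = 3516.0297
Holding cost = Q*H/2 = 7825.8447
TC = 3516.0297 + 7825.8447 = 11341.8744

11341.8744 $/yr


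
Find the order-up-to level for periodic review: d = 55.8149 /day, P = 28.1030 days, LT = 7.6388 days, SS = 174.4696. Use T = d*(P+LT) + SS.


P + LT = 35.7418
d*(P+LT) = 55.8149 * 35.7418 = 1994.9250
T = 1994.9250 + 174.4696 = 2169.3946

2169.3946 units


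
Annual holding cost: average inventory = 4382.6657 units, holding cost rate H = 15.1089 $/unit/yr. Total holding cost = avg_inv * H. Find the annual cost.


Cost = 4382.6657 * 15.1089 = 66217.2578

66217.2578 $/yr


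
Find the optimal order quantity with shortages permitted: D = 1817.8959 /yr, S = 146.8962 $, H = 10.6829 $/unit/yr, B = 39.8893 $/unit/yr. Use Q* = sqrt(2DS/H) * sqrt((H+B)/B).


sqrt(2DS/H) = 223.5940
sqrt((H+B)/B) = 1.1260
Q* = 223.5940 * 1.1260 = 251.7607

251.7607 units


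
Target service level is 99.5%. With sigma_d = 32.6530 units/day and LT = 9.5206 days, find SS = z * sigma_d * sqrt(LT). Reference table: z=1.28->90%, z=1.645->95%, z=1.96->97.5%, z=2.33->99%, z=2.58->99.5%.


From the table, SL = 99.5% corresponds to z = 2.58
sqrt(LT) = sqrt(9.5206) = 3.0855
SS = 2.58 * 32.6530 * 3.0855 = 259.9411

259.9411 units


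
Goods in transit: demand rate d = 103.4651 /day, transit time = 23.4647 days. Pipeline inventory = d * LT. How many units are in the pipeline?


Pipeline = 103.4651 * 23.4647 = 2427.7775

2427.7775 units


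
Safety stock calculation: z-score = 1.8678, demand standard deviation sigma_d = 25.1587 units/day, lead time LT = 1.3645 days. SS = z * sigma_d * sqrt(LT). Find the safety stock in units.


sqrt(LT) = sqrt(1.3645) = 1.1681
SS = 1.8678 * 25.1587 * 1.1681 = 54.8915

54.8915 units


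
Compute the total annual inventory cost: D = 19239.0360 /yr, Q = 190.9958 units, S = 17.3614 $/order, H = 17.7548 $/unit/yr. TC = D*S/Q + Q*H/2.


Ordering cost = D*S/Q = 1748.8165
Holding cost = Q*H/2 = 1695.5461
TC = 1748.8165 + 1695.5461 = 3444.3626

3444.3626 $/yr


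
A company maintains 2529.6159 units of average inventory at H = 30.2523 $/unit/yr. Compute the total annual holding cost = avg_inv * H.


Cost = 2529.6159 * 30.2523 = 76526.6991

76526.6991 $/yr


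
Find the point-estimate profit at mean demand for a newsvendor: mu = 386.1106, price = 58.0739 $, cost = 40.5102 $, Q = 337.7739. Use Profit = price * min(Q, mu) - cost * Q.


Sales at mu = min(337.7739, 386.1106) = 337.7739
Revenue = 58.0739 * 337.7739 = 19615.8477
Total cost = 40.5102 * 337.7739 = 13683.2882
Profit = 19615.8477 - 13683.2882 = 5932.5594

5932.5594 $


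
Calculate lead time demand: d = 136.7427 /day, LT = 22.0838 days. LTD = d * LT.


LTD = 136.7427 * 22.0838 = 3019.7984

3019.7984 units


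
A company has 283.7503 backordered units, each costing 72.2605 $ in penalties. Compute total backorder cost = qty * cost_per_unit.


Total = 283.7503 * 72.2605 = 20503.9386

20503.9386 $


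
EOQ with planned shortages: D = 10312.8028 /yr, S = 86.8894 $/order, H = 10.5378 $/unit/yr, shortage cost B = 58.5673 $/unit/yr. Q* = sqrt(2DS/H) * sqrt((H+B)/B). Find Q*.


sqrt(2DS/H) = 412.3935
sqrt((H+B)/B) = 1.0862
Q* = 412.3935 * 1.0862 = 447.9600

447.9600 units


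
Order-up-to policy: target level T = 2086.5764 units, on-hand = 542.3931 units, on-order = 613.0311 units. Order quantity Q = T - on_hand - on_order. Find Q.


Inventory position = OH + OO = 542.3931 + 613.0311 = 1155.4242
Q = 2086.5764 - 1155.4242 = 931.1522

931.1522 units


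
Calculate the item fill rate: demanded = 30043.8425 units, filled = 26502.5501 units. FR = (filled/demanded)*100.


FR = 26502.5501 / 30043.8425 * 100 = 88.2129

88.2129%


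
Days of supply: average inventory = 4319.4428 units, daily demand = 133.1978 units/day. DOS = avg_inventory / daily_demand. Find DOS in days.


DOS = 4319.4428 / 133.1978 = 32.4288

32.4288 days


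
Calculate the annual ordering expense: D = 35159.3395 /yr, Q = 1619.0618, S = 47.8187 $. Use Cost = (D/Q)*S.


Number of orders = D/Q = 21.7159
Cost = 21.7159 * 47.8187 = 1038.4248

1038.4248 $/yr
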